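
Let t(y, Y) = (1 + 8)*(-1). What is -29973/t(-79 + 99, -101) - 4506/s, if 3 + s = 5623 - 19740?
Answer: 70543219/21180 ≈ 3330.7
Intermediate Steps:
s = -14120 (s = -3 + (5623 - 19740) = -3 - 14117 = -14120)
t(y, Y) = -9 (t(y, Y) = 9*(-1) = -9)
-29973/t(-79 + 99, -101) - 4506/s = -29973/(-9) - 4506/(-14120) = -29973*(-1/9) - 4506*(-1/14120) = 9991/3 + 2253/7060 = 70543219/21180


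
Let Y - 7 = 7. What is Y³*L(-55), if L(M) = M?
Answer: -150920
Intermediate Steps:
Y = 14 (Y = 7 + 7 = 14)
Y³*L(-55) = 14³*(-55) = 2744*(-55) = -150920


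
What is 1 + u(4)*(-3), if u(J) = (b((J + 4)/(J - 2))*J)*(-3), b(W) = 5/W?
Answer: 46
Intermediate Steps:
u(J) = -15*J*(-2 + J)/(4 + J) (u(J) = ((5/(((J + 4)/(J - 2))))*J)*(-3) = ((5/(((4 + J)/(-2 + J))))*J)*(-3) = ((5*((-2 + J)/(4 + J)))*J)*(-3) = ((5*(-2 + J)/(4 + J))*J)*(-3) = (5*J*(-2 + J)/(4 + J))*(-3) = -15*J*(-2 + J)/(4 + J))
1 + u(4)*(-3) = 1 + (15*4*(2 - 1*4)/(4 + 4))*(-3) = 1 + (15*4*(2 - 4)/8)*(-3) = 1 + (15*4*(1/8)*(-2))*(-3) = 1 - 15*(-3) = 1 + 45 = 46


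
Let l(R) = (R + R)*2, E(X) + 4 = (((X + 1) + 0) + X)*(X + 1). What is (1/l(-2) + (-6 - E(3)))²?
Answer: 58081/64 ≈ 907.52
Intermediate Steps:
E(X) = -4 + (1 + X)*(1 + 2*X) (E(X) = -4 + (((X + 1) + 0) + X)*(X + 1) = -4 + (((1 + X) + 0) + X)*(1 + X) = -4 + ((1 + X) + X)*(1 + X) = -4 + (1 + 2*X)*(1 + X) = -4 + (1 + X)*(1 + 2*X))
l(R) = 4*R (l(R) = (2*R)*2 = 4*R)
(1/l(-2) + (-6 - E(3)))² = (1/(4*(-2)) + (-6 - (-3 + 2*3² + 3*3)))² = (1/(-8) + (-6 - (-3 + 2*9 + 9)))² = (-⅛ + (-6 - (-3 + 18 + 9)))² = (-⅛ + (-6 - 1*24))² = (-⅛ + (-6 - 24))² = (-⅛ - 30)² = (-241/8)² = 58081/64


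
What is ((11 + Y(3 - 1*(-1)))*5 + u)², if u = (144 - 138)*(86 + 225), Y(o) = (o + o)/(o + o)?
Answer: 3709476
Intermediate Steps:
Y(o) = 1 (Y(o) = (2*o)/((2*o)) = (2*o)*(1/(2*o)) = 1)
u = 1866 (u = 6*311 = 1866)
((11 + Y(3 - 1*(-1)))*5 + u)² = ((11 + 1)*5 + 1866)² = (12*5 + 1866)² = (60 + 1866)² = 1926² = 3709476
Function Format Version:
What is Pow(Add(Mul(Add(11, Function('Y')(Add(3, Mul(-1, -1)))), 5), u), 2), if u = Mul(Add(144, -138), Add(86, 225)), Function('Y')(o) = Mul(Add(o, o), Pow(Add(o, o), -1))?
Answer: 3709476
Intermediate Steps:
Function('Y')(o) = 1 (Function('Y')(o) = Mul(Mul(2, o), Pow(Mul(2, o), -1)) = Mul(Mul(2, o), Mul(Rational(1, 2), Pow(o, -1))) = 1)
u = 1866 (u = Mul(6, 311) = 1866)
Pow(Add(Mul(Add(11, Function('Y')(Add(3, Mul(-1, -1)))), 5), u), 2) = Pow(Add(Mul(Add(11, 1), 5), 1866), 2) = Pow(Add(Mul(12, 5), 1866), 2) = Pow(Add(60, 1866), 2) = Pow(1926, 2) = 3709476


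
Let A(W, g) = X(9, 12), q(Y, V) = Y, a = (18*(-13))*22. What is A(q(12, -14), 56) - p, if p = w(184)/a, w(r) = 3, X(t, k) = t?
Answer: 15445/1716 ≈ 9.0006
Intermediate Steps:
a = -5148 (a = -234*22 = -5148)
A(W, g) = 9
p = -1/1716 (p = 3/(-5148) = 3*(-1/5148) = -1/1716 ≈ -0.00058275)
A(q(12, -14), 56) - p = 9 - 1*(-1/1716) = 9 + 1/1716 = 15445/1716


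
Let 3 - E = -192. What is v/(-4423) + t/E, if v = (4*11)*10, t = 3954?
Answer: 5800914/287495 ≈ 20.177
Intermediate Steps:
E = 195 (E = 3 - 1*(-192) = 3 + 192 = 195)
v = 440 (v = 44*10 = 440)
v/(-4423) + t/E = 440/(-4423) + 3954/195 = 440*(-1/4423) + 3954*(1/195) = -440/4423 + 1318/65 = 5800914/287495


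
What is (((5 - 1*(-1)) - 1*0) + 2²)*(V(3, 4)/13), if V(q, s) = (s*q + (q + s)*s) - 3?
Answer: 370/13 ≈ 28.462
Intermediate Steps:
V(q, s) = -3 + q*s + s*(q + s) (V(q, s) = (q*s + s*(q + s)) - 3 = -3 + q*s + s*(q + s))
(((5 - 1*(-1)) - 1*0) + 2²)*(V(3, 4)/13) = (((5 - 1*(-1)) - 1*0) + 2²)*((-3 + 4² + 2*3*4)/13) = (((5 + 1) + 0) + 4)*((-3 + 16 + 24)*(1/13)) = ((6 + 0) + 4)*(37*(1/13)) = (6 + 4)*(37/13) = 10*(37/13) = 370/13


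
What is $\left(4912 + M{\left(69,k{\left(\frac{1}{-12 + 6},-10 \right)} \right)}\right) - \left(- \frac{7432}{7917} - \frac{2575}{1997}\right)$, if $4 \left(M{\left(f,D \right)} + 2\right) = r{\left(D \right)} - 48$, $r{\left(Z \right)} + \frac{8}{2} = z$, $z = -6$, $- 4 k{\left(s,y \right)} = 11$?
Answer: $\frac{154868603917}{31620498} \approx 4897.7$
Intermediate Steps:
$k{\left(s,y \right)} = - \frac{11}{4}$ ($k{\left(s,y \right)} = \left(- \frac{1}{4}\right) 11 = - \frac{11}{4}$)
$r{\left(Z \right)} = -10$ ($r{\left(Z \right)} = -4 - 6 = -10$)
$M{\left(f,D \right)} = - \frac{33}{2}$ ($M{\left(f,D \right)} = -2 + \frac{-10 - 48}{4} = -2 + \frac{1}{4} \left(-58\right) = -2 - \frac{29}{2} = - \frac{33}{2}$)
$\left(4912 + M{\left(69,k{\left(\frac{1}{-12 + 6},-10 \right)} \right)}\right) - \left(- \frac{7432}{7917} - \frac{2575}{1997}\right) = \left(4912 - \frac{33}{2}\right) - \left(- \frac{7432}{7917} - \frac{2575}{1997}\right) = \frac{9791}{2} - - \frac{35227979}{15810249} = \frac{9791}{2} + \left(\frac{7432}{7917} + \frac{2575}{1997}\right) = \frac{9791}{2} + \frac{35227979}{15810249} = \frac{154868603917}{31620498}$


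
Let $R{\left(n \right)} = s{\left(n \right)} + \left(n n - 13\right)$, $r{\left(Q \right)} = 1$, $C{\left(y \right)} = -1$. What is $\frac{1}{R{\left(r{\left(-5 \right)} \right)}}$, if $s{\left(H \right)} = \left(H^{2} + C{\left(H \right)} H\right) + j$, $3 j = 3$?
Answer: $- \frac{1}{11} \approx -0.090909$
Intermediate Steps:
$j = 1$ ($j = \frac{1}{3} \cdot 3 = 1$)
$s{\left(H \right)} = 1 + H^{2} - H$ ($s{\left(H \right)} = \left(H^{2} - H\right) + 1 = 1 + H^{2} - H$)
$R{\left(n \right)} = -12 - n + 2 n^{2}$ ($R{\left(n \right)} = \left(1 + n^{2} - n\right) + \left(n n - 13\right) = \left(1 + n^{2} - n\right) + \left(n^{2} - 13\right) = \left(1 + n^{2} - n\right) + \left(-13 + n^{2}\right) = -12 - n + 2 n^{2}$)
$\frac{1}{R{\left(r{\left(-5 \right)} \right)}} = \frac{1}{-12 - 1 + 2 \cdot 1^{2}} = \frac{1}{-12 - 1 + 2 \cdot 1} = \frac{1}{-12 - 1 + 2} = \frac{1}{-11} = - \frac{1}{11}$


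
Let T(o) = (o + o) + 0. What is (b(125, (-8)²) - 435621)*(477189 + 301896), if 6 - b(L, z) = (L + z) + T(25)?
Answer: -339567313590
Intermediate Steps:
T(o) = 2*o (T(o) = 2*o + 0 = 2*o)
b(L, z) = -44 - L - z (b(L, z) = 6 - ((L + z) + 2*25) = 6 - ((L + z) + 50) = 6 - (50 + L + z) = 6 + (-50 - L - z) = -44 - L - z)
(b(125, (-8)²) - 435621)*(477189 + 301896) = ((-44 - 1*125 - 1*(-8)²) - 435621)*(477189 + 301896) = ((-44 - 125 - 1*64) - 435621)*779085 = ((-44 - 125 - 64) - 435621)*779085 = (-233 - 435621)*779085 = -435854*779085 = -339567313590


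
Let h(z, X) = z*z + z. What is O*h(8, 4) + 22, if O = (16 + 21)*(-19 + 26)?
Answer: 18670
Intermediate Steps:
h(z, X) = z + z² (h(z, X) = z² + z = z + z²)
O = 259 (O = 37*7 = 259)
O*h(8, 4) + 22 = 259*(8*(1 + 8)) + 22 = 259*(8*9) + 22 = 259*72 + 22 = 18648 + 22 = 18670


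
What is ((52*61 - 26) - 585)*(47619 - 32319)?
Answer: 39183300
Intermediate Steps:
((52*61 - 26) - 585)*(47619 - 32319) = ((3172 - 26) - 585)*15300 = (3146 - 585)*15300 = 2561*15300 = 39183300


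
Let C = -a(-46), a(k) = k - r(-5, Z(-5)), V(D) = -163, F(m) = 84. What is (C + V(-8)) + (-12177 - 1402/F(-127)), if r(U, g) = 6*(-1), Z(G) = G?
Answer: -517301/42 ≈ -12317.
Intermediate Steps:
r(U, g) = -6
a(k) = 6 + k (a(k) = k - 1*(-6) = k + 6 = 6 + k)
C = 40 (C = -(6 - 46) = -1*(-40) = 40)
(C + V(-8)) + (-12177 - 1402/F(-127)) = (40 - 163) + (-12177 - 1402/84) = -123 + (-12177 - 1402/84) = -123 + (-12177 - 1*701/42) = -123 + (-12177 - 701/42) = -123 - 512135/42 = -517301/42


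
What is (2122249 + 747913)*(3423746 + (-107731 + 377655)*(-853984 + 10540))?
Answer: -653427838745130620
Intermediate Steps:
(2122249 + 747913)*(3423746 + (-107731 + 377655)*(-853984 + 10540)) = 2870162*(3423746 + 269924*(-843444)) = 2870162*(3423746 - 227665778256) = 2870162*(-227662354510) = -653427838745130620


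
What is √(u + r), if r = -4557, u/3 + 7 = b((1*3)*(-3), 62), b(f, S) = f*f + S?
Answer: 3*I*√461 ≈ 64.413*I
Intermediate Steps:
b(f, S) = S + f² (b(f, S) = f² + S = S + f²)
u = 408 (u = -21 + 3*(62 + ((1*3)*(-3))²) = -21 + 3*(62 + (3*(-3))²) = -21 + 3*(62 + (-9)²) = -21 + 3*(62 + 81) = -21 + 3*143 = -21 + 429 = 408)
√(u + r) = √(408 - 4557) = √(-4149) = 3*I*√461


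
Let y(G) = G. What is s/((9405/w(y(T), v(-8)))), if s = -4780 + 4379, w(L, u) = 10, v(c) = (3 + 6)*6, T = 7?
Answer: -802/1881 ≈ -0.42637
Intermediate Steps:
v(c) = 54 (v(c) = 9*6 = 54)
s = -401
s/((9405/w(y(T), v(-8)))) = -401/(9405/10) = -401/(9405*(⅒)) = -401/1881/2 = -401*2/1881 = -802/1881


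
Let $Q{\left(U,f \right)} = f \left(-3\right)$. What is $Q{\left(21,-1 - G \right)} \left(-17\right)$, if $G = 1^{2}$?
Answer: $-102$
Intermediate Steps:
$G = 1$
$Q{\left(U,f \right)} = - 3 f$
$Q{\left(21,-1 - G \right)} \left(-17\right) = - 3 \left(-1 - 1\right) \left(-17\right) = \left(-3\right) \left(-2\right) \left(-17\right) = 6 \left(-17\right) = -102$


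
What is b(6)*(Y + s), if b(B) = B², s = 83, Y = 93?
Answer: 6336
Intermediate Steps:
b(6)*(Y + s) = 6²*(93 + 83) = 36*176 = 6336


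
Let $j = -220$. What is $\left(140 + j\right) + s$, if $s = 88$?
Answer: $8$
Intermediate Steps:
$\left(140 + j\right) + s = \left(140 - 220\right) + 88 = -80 + 88 = 8$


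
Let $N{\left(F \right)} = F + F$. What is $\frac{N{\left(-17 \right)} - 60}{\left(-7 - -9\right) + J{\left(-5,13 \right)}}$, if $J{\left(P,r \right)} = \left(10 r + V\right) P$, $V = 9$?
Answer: $\frac{94}{693} \approx 0.13564$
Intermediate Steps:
$N{\left(F \right)} = 2 F$
$J{\left(P,r \right)} = P \left(9 + 10 r\right)$ ($J{\left(P,r \right)} = \left(10 r + 9\right) P = \left(9 + 10 r\right) P = P \left(9 + 10 r\right)$)
$\frac{N{\left(-17 \right)} - 60}{\left(-7 - -9\right) + J{\left(-5,13 \right)}} = \frac{2 \left(-17\right) - 60}{\left(-7 - -9\right) - 5 \left(9 + 10 \cdot 13\right)} = \frac{-34 - 60}{\left(-7 + 9\right) - 5 \left(9 + 130\right)} = - \frac{94}{2 - 695} = - \frac{94}{-693} = \left(-94\right) \left(- \frac{1}{693}\right) = \frac{94}{693}$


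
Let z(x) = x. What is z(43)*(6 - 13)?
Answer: -301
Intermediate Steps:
z(43)*(6 - 13) = 43*(6 - 13) = 43*(-7) = -301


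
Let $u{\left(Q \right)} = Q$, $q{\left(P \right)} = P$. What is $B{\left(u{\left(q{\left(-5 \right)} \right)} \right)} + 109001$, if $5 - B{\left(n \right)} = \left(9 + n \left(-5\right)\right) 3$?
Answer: $108904$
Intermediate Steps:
$B{\left(n \right)} = -22 + 15 n$ ($B{\left(n \right)} = 5 - \left(9 + n \left(-5\right)\right) 3 = 5 - \left(9 - 5 n\right) 3 = 5 - \left(27 - 15 n\right) = 5 + \left(-27 + 15 n\right) = -22 + 15 n$)
$B{\left(u{\left(q{\left(-5 \right)} \right)} \right)} + 109001 = \left(-22 + 15 \left(-5\right)\right) + 109001 = \left(-22 - 75\right) + 109001 = -97 + 109001 = 108904$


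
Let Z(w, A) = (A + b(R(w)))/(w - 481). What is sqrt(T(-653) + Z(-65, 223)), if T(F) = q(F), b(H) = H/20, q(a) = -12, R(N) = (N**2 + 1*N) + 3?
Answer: I*sqrt(381279990)/5460 ≈ 3.5763*I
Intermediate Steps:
R(N) = 3 + N + N**2 (R(N) = (N**2 + N) + 3 = (N + N**2) + 3 = 3 + N + N**2)
b(H) = H/20 (b(H) = H*(1/20) = H/20)
T(F) = -12
Z(w, A) = (3/20 + A + w/20 + w**2/20)/(-481 + w) (Z(w, A) = (A + (3 + w + w**2)/20)/(w - 481) = (A + (3/20 + w/20 + w**2/20))/(-481 + w) = (3/20 + A + w/20 + w**2/20)/(-481 + w))
sqrt(T(-653) + Z(-65, 223)) = sqrt(-12 + (3 - 65 + (-65)**2 + 20*223)/(20*(-481 - 65))) = sqrt(-12 + (1/20)*(3 - 65 + 4225 + 4460)/(-546)) = sqrt(-12 + (1/20)*(-1/546)*8623) = sqrt(-12 - 8623/10920) = sqrt(-139663/10920) = I*sqrt(381279990)/5460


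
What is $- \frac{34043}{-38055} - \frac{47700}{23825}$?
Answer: $- \frac{680779}{614685} \approx -1.1075$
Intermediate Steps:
$- \frac{34043}{-38055} - \frac{47700}{23825} = \left(-34043\right) \left(- \frac{1}{38055}\right) - \frac{1908}{953} = \frac{577}{645} - \frac{1908}{953} = - \frac{680779}{614685}$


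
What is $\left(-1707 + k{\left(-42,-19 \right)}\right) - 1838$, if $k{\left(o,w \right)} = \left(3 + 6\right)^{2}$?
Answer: $-3464$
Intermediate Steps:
$k{\left(o,w \right)} = 81$ ($k{\left(o,w \right)} = 9^{2} = 81$)
$\left(-1707 + k{\left(-42,-19 \right)}\right) - 1838 = \left(-1707 + 81\right) - 1838 = -1626 - 1838 = -3464$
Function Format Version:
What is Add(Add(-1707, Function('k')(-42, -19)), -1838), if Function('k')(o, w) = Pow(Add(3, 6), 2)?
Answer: -3464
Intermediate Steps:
Function('k')(o, w) = 81 (Function('k')(o, w) = Pow(9, 2) = 81)
Add(Add(-1707, Function('k')(-42, -19)), -1838) = Add(Add(-1707, 81), -1838) = Add(-1626, -1838) = -3464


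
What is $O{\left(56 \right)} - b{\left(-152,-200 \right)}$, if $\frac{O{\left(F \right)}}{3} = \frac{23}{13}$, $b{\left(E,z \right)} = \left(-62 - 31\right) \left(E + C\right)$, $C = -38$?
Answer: $- \frac{229641}{13} \approx -17665.0$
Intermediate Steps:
$b{\left(E,z \right)} = 3534 - 93 E$ ($b{\left(E,z \right)} = \left(-62 - 31\right) \left(E - 38\right) = - 93 \left(-38 + E\right) = 3534 - 93 E$)
$O{\left(F \right)} = \frac{69}{13}$ ($O{\left(F \right)} = 3 \cdot \frac{23}{13} = \frac{69}{13}$)
$O{\left(56 \right)} - b{\left(-152,-200 \right)} = \frac{69}{13} - \left(3534 - -14136\right) = \frac{69}{13} - \left(3534 + 14136\right) = \frac{69}{13} - 17670 = - \frac{229641}{13}$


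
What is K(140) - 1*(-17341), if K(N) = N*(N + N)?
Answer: 56541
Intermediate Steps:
K(N) = 2*N² (K(N) = N*(2*N) = 2*N²)
K(140) - 1*(-17341) = 2*140² - 1*(-17341) = 2*19600 + 17341 = 39200 + 17341 = 56541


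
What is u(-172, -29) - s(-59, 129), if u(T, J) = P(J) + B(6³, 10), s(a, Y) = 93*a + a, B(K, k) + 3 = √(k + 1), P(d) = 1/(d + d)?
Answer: 321493/58 + √11 ≈ 5546.3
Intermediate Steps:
P(d) = 1/(2*d)
B(K, k) = -3 + √(1 + k) (B(K, k) = -3 + √(k + 1) = -3 + √(1 + k))
s(a, Y) = 94*a
u(T, J) = -3 + √11 + 1/(2*J) (u(T, J) = 1/(2*J) + (-3 + √(1 + 10)) = 1/(2*J) + (-3 + √11) = -3 + √11 + 1/(2*J))
u(-172, -29) - s(-59, 129) = (-3 + √11 + (½)/(-29)) - 94*(-59) = (-3 + √11 + (½)*(-1/29)) - 1*(-5546) = (-3 + √11 - 1/58) + 5546 = (-175/58 + √11) + 5546 = 321493/58 + √11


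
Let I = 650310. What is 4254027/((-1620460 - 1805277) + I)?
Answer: -4254027/2775427 ≈ -1.5327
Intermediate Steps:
4254027/((-1620460 - 1805277) + I) = 4254027/((-1620460 - 1805277) + 650310) = 4254027/(-3425737 + 650310) = 4254027/(-2775427) = 4254027*(-1/2775427) = -4254027/2775427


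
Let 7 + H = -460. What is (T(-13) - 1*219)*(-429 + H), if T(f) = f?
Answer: 207872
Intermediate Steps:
H = -467 (H = -7 - 460 = -467)
(T(-13) - 1*219)*(-429 + H) = (-13 - 1*219)*(-429 - 467) = (-13 - 219)*(-896) = -232*(-896) = 207872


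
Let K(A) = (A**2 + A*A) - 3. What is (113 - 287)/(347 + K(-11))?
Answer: -87/293 ≈ -0.29693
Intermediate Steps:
K(A) = -3 + 2*A**2 (K(A) = (A**2 + A**2) - 3 = 2*A**2 - 3 = -3 + 2*A**2)
(113 - 287)/(347 + K(-11)) = (113 - 287)/(347 + (-3 + 2*(-11)**2)) = -174/(347 + (-3 + 2*121)) = -174/(347 + (-3 + 242)) = -174/(347 + 239) = -174/586 = -174*1/586 = -87/293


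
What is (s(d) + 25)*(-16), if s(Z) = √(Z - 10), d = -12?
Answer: -400 - 16*I*√22 ≈ -400.0 - 75.047*I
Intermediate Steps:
s(Z) = √(-10 + Z)
(s(d) + 25)*(-16) = (√(-10 - 12) + 25)*(-16) = (√(-22) + 25)*(-16) = (I*√22 + 25)*(-16) = (25 + I*√22)*(-16) = -400 - 16*I*√22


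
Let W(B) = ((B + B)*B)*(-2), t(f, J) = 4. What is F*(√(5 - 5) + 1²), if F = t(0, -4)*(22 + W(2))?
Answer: 24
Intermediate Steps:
W(B) = -4*B² (W(B) = ((2*B)*B)*(-2) = (2*B²)*(-2) = -4*B²)
F = 24 (F = 4*(22 - 4*2²) = 4*(22 - 4*4) = 4*(22 - 16) = 4*6 = 24)
F*(√(5 - 5) + 1²) = 24*(√(5 - 5) + 1²) = 24*(√0 + 1) = 24*(0 + 1) = 24*1 = 24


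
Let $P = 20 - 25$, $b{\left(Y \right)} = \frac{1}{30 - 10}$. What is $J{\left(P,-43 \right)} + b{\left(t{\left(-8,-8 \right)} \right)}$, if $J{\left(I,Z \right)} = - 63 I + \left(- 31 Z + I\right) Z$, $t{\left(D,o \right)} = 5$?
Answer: $- \frac{1135779}{20} \approx -56789.0$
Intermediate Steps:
$b{\left(Y \right)} = \frac{1}{20}$
$P = -5$ ($P = 20 - 25 = -5$)
$J{\left(I,Z \right)} = - 63 I + Z \left(I - 31 Z\right)$ ($J{\left(I,Z \right)} = - 63 I + \left(I - 31 Z\right) Z = - 63 I + Z \left(I - 31 Z\right)$)
$J{\left(P,-43 \right)} + b{\left(t{\left(-8,-8 \right)} \right)} = \left(\left(-63\right) \left(-5\right) - 31 \left(-43\right)^{2} - -215\right) + \frac{1}{20} = \left(315 - 57319 + 215\right) + \frac{1}{20} = -56789 + \frac{1}{20} = - \frac{1135779}{20}$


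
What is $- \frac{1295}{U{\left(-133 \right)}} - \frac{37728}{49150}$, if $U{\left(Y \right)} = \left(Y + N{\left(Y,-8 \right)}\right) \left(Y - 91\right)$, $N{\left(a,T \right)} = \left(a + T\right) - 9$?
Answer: $- \frac{175378759}{222551200} \approx -0.78804$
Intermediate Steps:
$N{\left(a,T \right)} = -9 + T + a$ ($N{\left(a,T \right)} = \left(T + a\right) - 9 = -9 + T + a$)
$U{\left(Y \right)} = \left(-91 + Y\right) \left(-17 + 2 Y\right)$ ($U{\left(Y \right)} = \left(Y - \left(17 - Y\right)\right) \left(Y - 91\right) = \left(Y + \left(-17 + Y\right)\right) \left(-91 + Y\right) = \left(-17 + 2 Y\right) \left(-91 + Y\right) = \left(-91 + Y\right) \left(-17 + 2 Y\right)$)
$- \frac{1295}{U{\left(-133 \right)}} - \frac{37728}{49150} = - \frac{1295}{1547 - -26467 + 2 \left(-133\right)^{2}} - \frac{37728}{49150} = - \frac{1295}{1547 + 26467 + 2 \cdot 17689} - \frac{18864}{24575} = - \frac{1295}{1547 + 26467 + 35378} - \frac{18864}{24575} = - \frac{1295}{63392} - \frac{18864}{24575} = \left(-1295\right) \frac{1}{63392} - \frac{18864}{24575} = - \frac{185}{9056} - \frac{18864}{24575} = - \frac{175378759}{222551200}$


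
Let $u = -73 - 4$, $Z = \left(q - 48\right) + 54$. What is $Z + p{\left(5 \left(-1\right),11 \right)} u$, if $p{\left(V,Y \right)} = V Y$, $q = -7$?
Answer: $4234$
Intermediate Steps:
$Z = -1$ ($Z = \left(-7 - 48\right) + 54 = -55 + 54 = -1$)
$u = -77$ ($u = -73 - 4 = -77$)
$Z + p{\left(5 \left(-1\right),11 \right)} u = -1 + 5 \left(-1\right) 11 \left(-77\right) = -1 + \left(-5\right) 11 \left(-77\right) = -1 - -4235 = -1 + 4235 = 4234$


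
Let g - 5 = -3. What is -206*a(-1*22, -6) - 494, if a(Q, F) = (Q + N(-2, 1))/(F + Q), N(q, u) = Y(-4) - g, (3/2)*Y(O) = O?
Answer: -14494/21 ≈ -690.19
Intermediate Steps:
g = 2 (g = 5 - 3 = 2)
Y(O) = 2*O/3
N(q, u) = -14/3 (N(q, u) = (⅔)*(-4) - 1*2 = -8/3 - 2 = -14/3)
a(Q, F) = (-14/3 + Q)/(F + Q) (a(Q, F) = (Q - 14/3)/(F + Q) = (-14/3 + Q)/(F + Q))
-206*a(-1*22, -6) - 494 = -206*(-14/3 - 1*22)/(-6 - 1*22) - 494 = -206*(-14/3 - 22)/(-6 - 22) - 494 = -206*(-80)/((-28)*3) - 494 = -(-103)*(-80)/(14*3) - 494 = -206*20/21 - 494 = -4120/21 - 494 = -14494/21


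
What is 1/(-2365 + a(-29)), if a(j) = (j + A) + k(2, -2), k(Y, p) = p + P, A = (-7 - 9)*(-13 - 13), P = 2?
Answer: -1/1978 ≈ -0.00050556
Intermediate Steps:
A = 416 (A = -16*(-26) = 416)
k(Y, p) = 2 + p (k(Y, p) = p + 2 = 2 + p)
a(j) = 416 + j (a(j) = (j + 416) + (2 - 2) = (416 + j) + 0 = 416 + j)
1/(-2365 + a(-29)) = 1/(-2365 + (416 - 29)) = 1/(-2365 + 387) = 1/(-1978) = -1/1978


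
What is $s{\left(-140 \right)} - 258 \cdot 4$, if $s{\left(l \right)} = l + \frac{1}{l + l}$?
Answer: $- \frac{328161}{280} \approx -1172.0$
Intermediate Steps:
$s{\left(l \right)} = l + \frac{1}{2 l}$
$s{\left(-140 \right)} - 258 \cdot 4 = \left(-140 + \frac{1}{2 \left(-140\right)}\right) - 258 \cdot 4 = \left(-140 + \frac{1}{2} \left(- \frac{1}{140}\right)\right) - 1032 = \left(-140 - \frac{1}{280}\right) - 1032 = - \frac{39201}{280} - 1032 = - \frac{328161}{280}$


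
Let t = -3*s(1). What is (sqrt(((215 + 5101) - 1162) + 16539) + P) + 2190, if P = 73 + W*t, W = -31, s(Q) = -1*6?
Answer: 1705 + sqrt(20693) ≈ 1848.9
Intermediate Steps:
s(Q) = -6
t = 18 (t = -3*(-6) = 18)
P = -485 (P = 73 - 31*18 = 73 - 558 = -485)
(sqrt(((215 + 5101) - 1162) + 16539) + P) + 2190 = (sqrt(((215 + 5101) - 1162) + 16539) - 485) + 2190 = (sqrt((5316 - 1162) + 16539) - 485) + 2190 = (sqrt(4154 + 16539) - 485) + 2190 = (sqrt(20693) - 485) + 2190 = (-485 + sqrt(20693)) + 2190 = 1705 + sqrt(20693)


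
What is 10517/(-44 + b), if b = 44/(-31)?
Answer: -326027/1408 ≈ -231.55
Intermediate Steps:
b = -44/31 (b = 44*(-1/31) = -44/31 ≈ -1.4194)
10517/(-44 + b) = 10517/(-44 - 44/31) = 10517/(-1408/31) = -31/1408*10517 = -326027/1408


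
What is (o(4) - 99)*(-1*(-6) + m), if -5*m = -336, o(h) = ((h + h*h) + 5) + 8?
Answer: -24156/5 ≈ -4831.2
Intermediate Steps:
o(h) = 13 + h + h² (o(h) = ((h + h²) + 5) + 8 = (5 + h + h²) + 8 = 13 + h + h²)
m = 336/5 (m = -⅕*(-336) = 336/5 ≈ 67.200)
(o(4) - 99)*(-1*(-6) + m) = ((13 + 4 + 4²) - 99)*(-1*(-6) + 336/5) = ((13 + 4 + 16) - 99)*(6 + 336/5) = (33 - 99)*(366/5) = -66*366/5 = -24156/5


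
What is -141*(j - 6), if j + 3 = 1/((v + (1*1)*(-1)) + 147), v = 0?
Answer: 185133/146 ≈ 1268.0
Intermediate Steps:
j = -437/146 (j = -3 + 1/((0 + (1*1)*(-1)) + 147) = -3 + 1/((0 + 1*(-1)) + 147) = -3 + 1/((0 - 1) + 147) = -3 + 1/(-1 + 147) = -3 + 1/146 = -437/146 ≈ -2.9931)
-141*(j - 6) = -141*(-437/146 - 6) = -141*(-1313/146) = 185133/146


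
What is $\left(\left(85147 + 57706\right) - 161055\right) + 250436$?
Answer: $232234$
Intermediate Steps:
$\left(\left(85147 + 57706\right) - 161055\right) + 250436 = \left(142853 - 161055\right) + 250436 = -18202 + 250436 = 232234$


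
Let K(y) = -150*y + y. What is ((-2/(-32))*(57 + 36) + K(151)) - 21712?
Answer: -707283/16 ≈ -44205.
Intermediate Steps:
K(y) = -149*y
((-2/(-32))*(57 + 36) + K(151)) - 21712 = ((-2/(-32))*(57 + 36) - 149*151) - 21712 = (-2*(-1/32)*93 - 22499) - 21712 = ((1/16)*93 - 22499) - 21712 = (93/16 - 22499) - 21712 = -359891/16 - 21712 = -707283/16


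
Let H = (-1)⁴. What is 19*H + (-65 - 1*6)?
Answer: -52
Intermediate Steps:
H = 1
19*H + (-65 - 1*6) = 19*1 + (-65 - 1*6) = 19 + (-65 - 6) = 19 - 71 = -52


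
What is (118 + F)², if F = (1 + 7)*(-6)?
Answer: 4900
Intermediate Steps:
F = -48 (F = 8*(-6) = -48)
(118 + F)² = (118 - 48)² = 70² = 4900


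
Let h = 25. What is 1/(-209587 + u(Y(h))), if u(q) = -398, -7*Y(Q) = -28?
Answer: -1/209985 ≈ -4.7622e-6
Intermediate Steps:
Y(Q) = 4 (Y(Q) = -⅐*(-28) = 4)
1/(-209587 + u(Y(h))) = 1/(-209587 - 398) = 1/(-209985) = -1/209985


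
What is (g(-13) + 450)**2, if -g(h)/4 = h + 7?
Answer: 224676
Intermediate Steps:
g(h) = -28 - 4*h (g(h) = -4*(h + 7) = -4*(7 + h) = -28 - 4*h)
(g(-13) + 450)**2 = ((-28 - 4*(-13)) + 450)**2 = ((-28 + 52) + 450)**2 = (24 + 450)**2 = 474**2 = 224676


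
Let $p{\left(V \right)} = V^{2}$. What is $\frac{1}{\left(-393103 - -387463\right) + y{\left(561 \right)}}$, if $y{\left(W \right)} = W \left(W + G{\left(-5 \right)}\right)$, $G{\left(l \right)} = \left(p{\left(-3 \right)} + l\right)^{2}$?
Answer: $\frac{1}{318057} \approx 3.1441 \cdot 10^{-6}$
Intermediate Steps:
$G{\left(l \right)} = \left(9 + l\right)^{2}$ ($G{\left(l \right)} = \left(\left(-3\right)^{2} + l\right)^{2} = \left(9 + l\right)^{2}$)
$y{\left(W \right)} = W \left(16 + W\right)$ ($y{\left(W \right)} = W \left(W + \left(9 - 5\right)^{2}\right) = W \left(W + 4^{2}\right) = W \left(W + 16\right) = W \left(16 + W\right)$)
$\frac{1}{\left(-393103 - -387463\right) + y{\left(561 \right)}} = \frac{1}{\left(-393103 - -387463\right) + 561 \left(16 + 561\right)} = \frac{1}{\left(-393103 + 387463\right) + 561 \cdot 577} = \frac{1}{-5640 + 323697} = \frac{1}{318057}$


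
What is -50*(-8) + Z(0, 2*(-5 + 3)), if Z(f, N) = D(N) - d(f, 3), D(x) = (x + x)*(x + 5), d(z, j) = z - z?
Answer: 392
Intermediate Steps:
d(z, j) = 0
D(x) = 2*x*(5 + x) (D(x) = (2*x)*(5 + x) = 2*x*(5 + x))
Z(f, N) = 2*N*(5 + N) (Z(f, N) = 2*N*(5 + N) - 1*0 = 2*N*(5 + N) + 0 = 2*N*(5 + N))
-50*(-8) + Z(0, 2*(-5 + 3)) = -50*(-8) + 2*(2*(-5 + 3))*(5 + 2*(-5 + 3)) = 400 + 2*(2*(-2))*(5 + 2*(-2)) = 400 + 2*(-4)*(5 - 4) = 400 + 2*(-4)*1 = 400 - 8 = 392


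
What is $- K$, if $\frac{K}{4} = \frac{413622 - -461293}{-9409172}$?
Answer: $\frac{874915}{2352293} \approx 0.37194$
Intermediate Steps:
$K = - \frac{874915}{2352293}$ ($K = 4 \frac{413622 - -461293}{-9409172} = 4 \left(413622 + 461293\right) \left(- \frac{1}{9409172}\right) = 4 \cdot 874915 \left(- \frac{1}{9409172}\right) = 4 \left(- \frac{874915}{9409172}\right) = - \frac{874915}{2352293} \approx -0.37194$)
$- K = \left(-1\right) \left(- \frac{874915}{2352293}\right) = \frac{874915}{2352293}$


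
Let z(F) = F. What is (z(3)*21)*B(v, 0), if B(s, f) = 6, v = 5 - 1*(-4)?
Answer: 378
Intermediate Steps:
v = 9 (v = 5 + 4 = 9)
(z(3)*21)*B(v, 0) = (3*21)*6 = 63*6 = 378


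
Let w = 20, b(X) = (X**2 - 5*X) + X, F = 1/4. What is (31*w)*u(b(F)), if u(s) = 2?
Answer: 1240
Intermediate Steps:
F = 1/4 ≈ 0.25000
b(X) = X**2 - 4*X
(31*w)*u(b(F)) = (31*20)*2 = 620*2 = 1240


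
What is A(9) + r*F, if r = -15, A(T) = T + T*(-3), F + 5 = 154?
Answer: -2253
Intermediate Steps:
F = 149 (F = -5 + 154 = 149)
A(T) = -2*T (A(T) = T - 3*T = -2*T)
A(9) + r*F = -2*9 - 15*149 = -18 - 2235 = -2253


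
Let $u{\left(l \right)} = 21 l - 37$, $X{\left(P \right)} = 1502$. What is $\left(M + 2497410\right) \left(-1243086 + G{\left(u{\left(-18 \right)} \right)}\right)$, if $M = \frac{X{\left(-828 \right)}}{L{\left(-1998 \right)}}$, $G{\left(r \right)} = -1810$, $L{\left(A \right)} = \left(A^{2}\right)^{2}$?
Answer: $- \frac{3096598298143922415143972}{996005996001} \approx -3.109 \cdot 10^{12}$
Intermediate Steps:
$L{\left(A \right)} = A^{4}$
$u{\left(l \right)} = -37 + 21 l$
$M = \frac{751}{7968047968008}$ ($M = \frac{1502}{\left(-1998\right)^{4}} = \frac{1502}{15936095936016} = 1502 \cdot \frac{1}{15936095936016} = \frac{751}{7968047968008} \approx 9.4251 \cdot 10^{-11}$)
$\left(M + 2497410\right) \left(-1243086 + G{\left(u{\left(-18 \right)} \right)}\right) = \left(\frac{751}{7968047968008} + 2497410\right) \left(-1243086 - 1810\right) = \frac{19899482675782860031}{7968047968008} \left(-1244896\right) = - \frac{3096598298143922415143972}{996005996001}$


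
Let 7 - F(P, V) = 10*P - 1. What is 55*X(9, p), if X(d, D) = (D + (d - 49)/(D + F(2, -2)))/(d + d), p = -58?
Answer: -3685/21 ≈ -175.48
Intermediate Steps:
F(P, V) = 8 - 10*P (F(P, V) = 7 - (10*P - 1) = 7 - (-1 + 10*P) = 7 + (1 - 10*P) = 8 - 10*P)
X(d, D) = (D + (-49 + d)/(-12 + D))/(2*d) (X(d, D) = (D + (d - 49)/(D + (8 - 10*2)))/(d + d) = (D + (-49 + d)/(D + (8 - 20)))/((2*d)) = (D + (-49 + d)/(D - 12))*(1/(2*d)) = (D + (-49 + d)/(-12 + D))*(1/(2*d)) = (D + (-49 + d)/(-12 + D))/(2*d))
55*X(9, p) = 55*((1/2)*(-49 + 9 + (-58)**2 - 12*(-58))/(9*(-12 - 58))) = 55*((1/2)*(1/9)*(-49 + 9 + 3364 + 696)/(-70)) = 55*((1/2)*(1/9)*(-1/70)*4020) = 55*(-67/21) = -3685/21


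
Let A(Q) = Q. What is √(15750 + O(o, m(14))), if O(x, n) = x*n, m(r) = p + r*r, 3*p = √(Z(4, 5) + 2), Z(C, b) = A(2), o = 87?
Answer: 2*√8215 ≈ 181.27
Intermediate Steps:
Z(C, b) = 2
p = ⅔ (p = √(2 + 2)/3 = √4/3 = (⅓)*2 = ⅔ ≈ 0.66667)
m(r) = ⅔ + r² (m(r) = ⅔ + r*r = ⅔ + r²)
O(x, n) = n*x
√(15750 + O(o, m(14))) = √(15750 + (⅔ + 14²)*87) = √(15750 + (⅔ + 196)*87) = √(15750 + (590/3)*87) = √(15750 + 17110) = √32860 = 2*√8215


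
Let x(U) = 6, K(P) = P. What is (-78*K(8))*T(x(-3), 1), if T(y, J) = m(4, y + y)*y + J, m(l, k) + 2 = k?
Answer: -38064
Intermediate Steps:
m(l, k) = -2 + k
T(y, J) = J + y*(-2 + 2*y) (T(y, J) = (-2 + (y + y))*y + J = (-2 + 2*y)*y + J = y*(-2 + 2*y) + J = J + y*(-2 + 2*y))
(-78*K(8))*T(x(-3), 1) = (-78*8)*(1 + 2*6*(-1 + 6)) = -624*(1 + 2*6*5) = -624*(1 + 60) = -624*61 = -38064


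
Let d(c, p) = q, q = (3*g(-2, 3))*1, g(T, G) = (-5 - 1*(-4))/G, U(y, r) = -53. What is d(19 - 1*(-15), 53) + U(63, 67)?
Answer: -54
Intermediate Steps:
g(T, G) = -1/G (g(T, G) = (-5 + 4)/G = -1/G)
q = -1 (q = (3*(-1/3))*1 = (3*(-1*⅓))*1 = (3*(-⅓))*1 = -1*1 = -1)
d(c, p) = -1
d(19 - 1*(-15), 53) + U(63, 67) = -1 - 53 = -54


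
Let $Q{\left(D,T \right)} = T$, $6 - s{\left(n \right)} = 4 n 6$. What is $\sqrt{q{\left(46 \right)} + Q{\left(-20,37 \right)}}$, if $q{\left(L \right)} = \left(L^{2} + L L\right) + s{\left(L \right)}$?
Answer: $\sqrt{3171} \approx 56.312$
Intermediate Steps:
$s{\left(n \right)} = 6 - 24 n$ ($s{\left(n \right)} = 6 - 4 n 6 = 6 - 24 n$)
$q{\left(L \right)} = 6 - 24 L + 2 L^{2}$ ($q{\left(L \right)} = \left(L^{2} + L L\right) - \left(-6 + 24 L\right) = \left(L^{2} + L^{2}\right) - \left(-6 + 24 L\right) = 2 L^{2} - \left(-6 + 24 L\right) = 6 - 24 L + 2 L^{2}$)
$\sqrt{q{\left(46 \right)} + Q{\left(-20,37 \right)}} = \sqrt{\left(6 - 1104 + 2 \cdot 46^{2}\right) + 37} = \sqrt{\left(6 - 1104 + 2 \cdot 2116\right) + 37} = \sqrt{\left(6 - 1104 + 4232\right) + 37} = \sqrt{3134 + 37} = \sqrt{3171}$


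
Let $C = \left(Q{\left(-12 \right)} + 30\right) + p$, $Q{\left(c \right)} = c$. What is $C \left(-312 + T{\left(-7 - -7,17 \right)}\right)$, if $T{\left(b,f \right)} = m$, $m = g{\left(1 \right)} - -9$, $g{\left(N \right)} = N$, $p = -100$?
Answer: $24764$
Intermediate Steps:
$m = 10$ ($m = 1 - -9 = 1 + 9 = 10$)
$T{\left(b,f \right)} = 10$
$C = -82$ ($C = \left(-12 + 30\right) - 100 = 18 - 100 = -82$)
$C \left(-312 + T{\left(-7 - -7,17 \right)}\right) = - 82 \left(-312 + 10\right) = \left(-82\right) \left(-302\right) = 24764$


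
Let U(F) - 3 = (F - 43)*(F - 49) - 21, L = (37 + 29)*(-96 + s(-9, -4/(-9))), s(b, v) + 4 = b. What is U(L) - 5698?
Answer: 52411875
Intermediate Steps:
s(b, v) = -4 + b
L = -7194 (L = (37 + 29)*(-96 + (-4 - 9)) = 66*(-96 - 13) = 66*(-109) = -7194)
U(F) = -18 + (-49 + F)*(-43 + F) (U(F) = 3 + ((F - 43)*(F - 49) - 21) = 3 + ((-43 + F)*(-49 + F) - 21) = 3 + ((-49 + F)*(-43 + F) - 21) = 3 + (-21 + (-49 + F)*(-43 + F)) = -18 + (-49 + F)*(-43 + F))
U(L) - 5698 = (2089 + (-7194)**2 - 92*(-7194)) - 5698 = (2089 + 51753636 + 661848) - 5698 = 52417573 - 5698 = 52411875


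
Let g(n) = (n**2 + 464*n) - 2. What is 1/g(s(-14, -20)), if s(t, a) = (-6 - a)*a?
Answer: -1/51522 ≈ -1.9409e-5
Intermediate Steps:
s(t, a) = a*(-6 - a)
g(n) = -2 + n**2 + 464*n
1/g(s(-14, -20)) = 1/(-2 + (-1*(-20)*(6 - 20))**2 + 464*(-1*(-20)*(6 - 20))) = 1/(-2 + (-1*(-20)*(-14))**2 + 464*(-1*(-20)*(-14))) = 1/(-2 + (-280)**2 + 464*(-280)) = 1/(-2 + 78400 - 129920) = 1/(-51522) = -1/51522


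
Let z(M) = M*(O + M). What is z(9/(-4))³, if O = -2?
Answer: 3581577/4096 ≈ 874.41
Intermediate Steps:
z(M) = M*(-2 + M)
z(9/(-4))³ = ((9/(-4))*(-2 + 9/(-4)))³ = ((9*(-¼))*(-2 + 9*(-¼)))³ = (-9*(-2 - 9/4)/4)³ = (-9/4*(-17/4))³ = (153/16)³ = 3581577/4096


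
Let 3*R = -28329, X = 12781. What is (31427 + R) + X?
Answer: 34765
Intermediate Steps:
R = -9443 (R = (1/3)*(-28329) = -9443)
(31427 + R) + X = (31427 - 9443) + 12781 = 21984 + 12781 = 34765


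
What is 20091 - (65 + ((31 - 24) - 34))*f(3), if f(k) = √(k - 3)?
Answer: 20091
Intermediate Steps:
f(k) = √(-3 + k)
20091 - (65 + ((31 - 24) - 34))*f(3) = 20091 - (65 + ((31 - 24) - 34))*√(-3 + 3) = 20091 - (65 + (7 - 34))*√0 = 20091 - (65 - 27)*0 = 20091 - 38*0 = 20091 - 1*0 = 20091 + 0 = 20091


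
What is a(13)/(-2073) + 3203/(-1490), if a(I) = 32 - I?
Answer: -6668129/3088770 ≈ -2.1588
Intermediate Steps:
a(13)/(-2073) + 3203/(-1490) = (32 - 1*13)/(-2073) + 3203/(-1490) = (32 - 13)*(-1/2073) + 3203*(-1/1490) = 19*(-1/2073) - 3203/1490 = -19/2073 - 3203/1490 = -6668129/3088770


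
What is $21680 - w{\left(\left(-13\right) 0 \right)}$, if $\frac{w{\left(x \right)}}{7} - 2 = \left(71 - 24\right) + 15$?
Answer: $21232$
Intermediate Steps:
$w{\left(x \right)} = 448$ ($w{\left(x \right)} = 14 + 7 \left(\left(71 - 24\right) + 15\right) = 14 + 7 \left(47 + 15\right) = 14 + 7 \cdot 62 = 14 + 434 = 448$)
$21680 - w{\left(\left(-13\right) 0 \right)} = 21680 - 448 = 21232$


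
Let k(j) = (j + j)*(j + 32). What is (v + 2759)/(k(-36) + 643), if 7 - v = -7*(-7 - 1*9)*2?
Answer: 2542/931 ≈ 2.7304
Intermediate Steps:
k(j) = 2*j*(32 + j) (k(j) = (2*j)*(32 + j) = 2*j*(32 + j))
v = -217 (v = 7 - (-7*(-7 - 1*9))*2 = 7 - (-7*(-7 - 9))*2 = 7 - (-7*(-16))*2 = 7 - 112*2 = 7 - 1*224 = 7 - 224 = -217)
(v + 2759)/(k(-36) + 643) = (-217 + 2759)/(2*(-36)*(32 - 36) + 643) = 2542/(2*(-36)*(-4) + 643) = 2542/(288 + 643) = 2542/931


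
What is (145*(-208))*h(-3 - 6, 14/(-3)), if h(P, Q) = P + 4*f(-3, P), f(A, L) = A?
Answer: 633360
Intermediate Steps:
h(P, Q) = -12 + P (h(P, Q) = P + 4*(-3) = P - 12 = -12 + P)
(145*(-208))*h(-3 - 6, 14/(-3)) = (145*(-208))*(-12 + (-3 - 6)) = -30160*(-12 - 9) = -30160*(-21) = 633360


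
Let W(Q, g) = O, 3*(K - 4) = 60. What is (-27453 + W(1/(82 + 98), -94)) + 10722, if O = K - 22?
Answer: -16729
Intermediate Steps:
K = 24 (K = 4 + (⅓)*60 = 4 + 20 = 24)
O = 2 (O = 24 - 22 = 2)
W(Q, g) = 2
(-27453 + W(1/(82 + 98), -94)) + 10722 = (-27453 + 2) + 10722 = -27451 + 10722 = -16729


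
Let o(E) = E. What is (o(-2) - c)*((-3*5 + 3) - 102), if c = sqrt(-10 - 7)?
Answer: 228 + 114*I*sqrt(17) ≈ 228.0 + 470.03*I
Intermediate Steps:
c = I*sqrt(17) (c = sqrt(-17) = I*sqrt(17) ≈ 4.1231*I)
(o(-2) - c)*((-3*5 + 3) - 102) = (-2 - I*sqrt(17))*((-3*5 + 3) - 102) = (-2 - I*sqrt(17))*((-15 + 3) - 102) = (-2 - I*sqrt(17))*(-12 - 102) = (-2 - I*sqrt(17))*(-114) = 228 + 114*I*sqrt(17)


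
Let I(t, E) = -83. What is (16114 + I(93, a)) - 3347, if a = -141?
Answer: 12684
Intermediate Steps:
(16114 + I(93, a)) - 3347 = (16114 - 83) - 3347 = 16031 - 3347 = 12684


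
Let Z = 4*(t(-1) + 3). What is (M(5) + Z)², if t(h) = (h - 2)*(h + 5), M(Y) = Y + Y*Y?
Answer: 36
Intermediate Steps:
M(Y) = Y + Y²
t(h) = (-2 + h)*(5 + h)
Z = -36 (Z = 4*((-10 + (-1)² + 3*(-1)) + 3) = 4*((-10 + 1 - 3) + 3) = 4*(-12 + 3) = 4*(-9) = -36)
(M(5) + Z)² = (5*(1 + 5) - 36)² = (5*6 - 36)² = (30 - 36)² = (-6)² = 36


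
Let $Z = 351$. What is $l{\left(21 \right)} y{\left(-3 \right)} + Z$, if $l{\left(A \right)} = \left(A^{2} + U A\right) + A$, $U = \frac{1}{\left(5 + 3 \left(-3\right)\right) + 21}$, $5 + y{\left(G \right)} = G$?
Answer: $- \frac{57033}{17} \approx -3354.9$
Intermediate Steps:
$y{\left(G \right)} = -5 + G$
$U = \frac{1}{17}$ ($U = \frac{1}{\left(5 - 9\right) + 21} = \frac{1}{-4 + 21} = \frac{1}{17} \approx 0.058824$)
$l{\left(A \right)} = A^{2} + \frac{18 A}{17}$ ($l{\left(A \right)} = \left(A^{2} + \frac{A}{17}\right) + A = A^{2} + \frac{18 A}{17}$)
$l{\left(21 \right)} y{\left(-3 \right)} + Z = \frac{1}{17} \cdot 21 \left(18 + 17 \cdot 21\right) \left(-5 - 3\right) + 351 = \frac{1}{17} \cdot 21 \left(18 + 357\right) \left(-8\right) + 351 = \frac{1}{17} \cdot 21 \cdot 375 \left(-8\right) + 351 = \frac{7875}{17} \left(-8\right) + 351 = - \frac{63000}{17} + 351 = - \frac{57033}{17}$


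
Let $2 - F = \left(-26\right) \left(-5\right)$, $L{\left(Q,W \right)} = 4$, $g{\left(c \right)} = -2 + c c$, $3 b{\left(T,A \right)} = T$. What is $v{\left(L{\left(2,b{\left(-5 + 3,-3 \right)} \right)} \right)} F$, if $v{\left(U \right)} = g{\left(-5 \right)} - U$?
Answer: $-2432$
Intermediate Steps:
$b{\left(T,A \right)} = \frac{T}{3}$
$g{\left(c \right)} = -2 + c^{2}$
$F = -128$ ($F = 2 - \left(-26\right) \left(-5\right) = 2 - 130 = -128$)
$v{\left(U \right)} = 23 - U$ ($v{\left(U \right)} = \left(-2 + \left(-5\right)^{2}\right) - U = \left(-2 + 25\right) - U = 23 - U$)
$v{\left(L{\left(2,b{\left(-5 + 3,-3 \right)} \right)} \right)} F = \left(23 - 4\right) \left(-128\right) = 19 \left(-128\right) = -2432$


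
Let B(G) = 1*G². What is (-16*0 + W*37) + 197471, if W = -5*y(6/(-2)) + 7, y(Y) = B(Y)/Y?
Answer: 198285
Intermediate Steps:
B(G) = G²
y(Y) = Y (y(Y) = Y²/Y = Y)
W = 22 (W = -30/(-2) + 7 = -30*(-1)/2 + 7 = -5*(-3) + 7 = 15 + 7 = 22)
(-16*0 + W*37) + 197471 = (-16*0 + 22*37) + 197471 = (0 + 814) + 197471 = 814 + 197471 = 198285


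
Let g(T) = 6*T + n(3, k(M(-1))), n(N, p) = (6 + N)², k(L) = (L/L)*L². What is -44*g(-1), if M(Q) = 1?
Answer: -3300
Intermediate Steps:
k(L) = L² (k(L) = 1*L² = L²)
g(T) = 81 + 6*T (g(T) = 6*T + (6 + 3)² = 6*T + 9² = 6*T + 81 = 81 + 6*T)
-44*g(-1) = -44*(81 + 6*(-1)) = -44*(81 - 6) = -44*75 = -1*3300 = -3300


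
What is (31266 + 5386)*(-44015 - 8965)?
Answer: -1941822960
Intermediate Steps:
(31266 + 5386)*(-44015 - 8965) = 36652*(-52980) = -1941822960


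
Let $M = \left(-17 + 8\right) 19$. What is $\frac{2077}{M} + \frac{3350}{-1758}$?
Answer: $- \frac{704036}{50103} \approx -14.052$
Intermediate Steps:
$M = -171$ ($M = \left(-9\right) 19 = -171$)
$\frac{2077}{M} + \frac{3350}{-1758} = \frac{2077}{-171} + \frac{3350}{-1758} = 2077 \left(- \frac{1}{171}\right) + 3350 \left(- \frac{1}{1758}\right) = - \frac{2077}{171} - \frac{1675}{879} = - \frac{704036}{50103}$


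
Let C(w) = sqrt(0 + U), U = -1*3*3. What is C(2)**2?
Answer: -9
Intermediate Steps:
U = -9 (U = -3*3 = -9)
C(w) = 3*I (C(w) = sqrt(0 - 9) = sqrt(-9) = 3*I)
C(2)**2 = (3*I)**2 = -9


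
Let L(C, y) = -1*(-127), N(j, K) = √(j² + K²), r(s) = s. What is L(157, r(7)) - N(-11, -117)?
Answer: 127 - √13810 ≈ 9.4840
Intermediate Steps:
N(j, K) = √(K² + j²)
L(C, y) = 127
L(157, r(7)) - N(-11, -117) = 127 - √((-117)² + (-11)²) = 127 - √(13689 + 121) = 127 - √13810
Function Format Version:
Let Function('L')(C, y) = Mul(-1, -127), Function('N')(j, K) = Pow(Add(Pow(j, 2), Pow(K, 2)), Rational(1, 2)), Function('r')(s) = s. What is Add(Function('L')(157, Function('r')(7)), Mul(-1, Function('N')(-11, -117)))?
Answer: Add(127, Mul(-1, Pow(13810, Rational(1, 2)))) ≈ 9.4840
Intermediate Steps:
Function('N')(j, K) = Pow(Add(Pow(K, 2), Pow(j, 2)), Rational(1, 2))
Function('L')(C, y) = 127
Add(Function('L')(157, Function('r')(7)), Mul(-1, Function('N')(-11, -117))) = Add(127, Mul(-1, Pow(Add(Pow(-117, 2), Pow(-11, 2)), Rational(1, 2)))) = Add(127, Mul(-1, Pow(Add(13689, 121), Rational(1, 2)))) = Add(127, Mul(-1, Pow(13810, Rational(1, 2))))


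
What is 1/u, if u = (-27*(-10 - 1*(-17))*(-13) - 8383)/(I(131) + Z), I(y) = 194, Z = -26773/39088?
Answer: -7556299/231635488 ≈ -0.032622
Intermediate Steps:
Z = -26773/39088 (Z = -26773*1/39088 = -26773/39088 ≈ -0.68494)
u = -231635488/7556299 (u = (-27*(-10 - 1*(-17))*(-13) - 8383)/(194 - 26773/39088) = (-27*(-10 + 17)*(-13) - 8383)/(7556299/39088) = (-27*7*(-13) - 8383)*(39088/7556299) = (-189*(-13) - 8383)*(39088/7556299) = (2457 - 8383)*(39088/7556299) = -5926*39088/7556299 = -231635488/7556299 ≈ -30.655)
1/u = 1/(-231635488/7556299) = -7556299/231635488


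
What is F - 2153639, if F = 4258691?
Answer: 2105052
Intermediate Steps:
F - 2153639 = 4258691 - 2153639 = 2105052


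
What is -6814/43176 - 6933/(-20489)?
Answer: 1629869/9026868 ≈ 0.18056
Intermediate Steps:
-6814/43176 - 6933/(-20489) = -6814*1/43176 - 6933*(-1/20489) = -3407/21588 + 6933/20489 = 1629869/9026868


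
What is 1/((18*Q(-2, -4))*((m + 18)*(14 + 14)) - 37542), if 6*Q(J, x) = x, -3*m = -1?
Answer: -1/43702 ≈ -2.2882e-5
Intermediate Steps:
m = ⅓ (m = -⅓*(-1) = ⅓ ≈ 0.33333)
Q(J, x) = x/6
1/((18*Q(-2, -4))*((m + 18)*(14 + 14)) - 37542) = 1/((18*((⅙)*(-4)))*((⅓ + 18)*(14 + 14)) - 37542) = 1/((18*(-⅔))*((55/3)*28) - 37542) = 1/(-12*1540/3 - 37542) = 1/(-6160 - 37542) = 1/(-43702) = -1/43702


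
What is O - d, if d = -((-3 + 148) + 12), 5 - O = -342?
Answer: 504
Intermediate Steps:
O = 347 (O = 5 - 1*(-342) = 5 + 342 = 347)
d = -157 (d = -(145 + 12) = -1*157 = -157)
O - d = 347 - 1*(-157) = 347 + 157 = 504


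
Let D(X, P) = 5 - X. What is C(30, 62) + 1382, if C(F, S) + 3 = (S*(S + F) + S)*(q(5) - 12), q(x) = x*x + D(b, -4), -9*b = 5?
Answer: 325111/3 ≈ 1.0837e+5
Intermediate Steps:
b = -5/9 (b = -1/9*5 = -5/9 ≈ -0.55556)
q(x) = 50/9 + x**2 (q(x) = x*x + (5 - 1*(-5/9)) = x**2 + (5 + 5/9) = x**2 + 50/9 = 50/9 + x**2)
C(F, S) = -3 + 167*S/9 + 167*S*(F + S)/9 (C(F, S) = -3 + (S*(S + F) + S)*((50/9 + 5**2) - 12) = -3 + (S*(F + S) + S)*((50/9 + 25) - 12) = -3 + (S + S*(F + S))*(275/9 - 12) = -3 + (S + S*(F + S))*(167/9) = -3 + (167*S/9 + 167*S*(F + S)/9) = -3 + 167*S/9 + 167*S*(F + S)/9)
C(30, 62) + 1382 = (-3 + (167/9)*62 + (167/9)*62**2 + (167/9)*30*62) + 1382 = (-3 + 10354/9 + (167/9)*3844 + 103540/3) + 1382 = (-3 + 10354/9 + 641948/9 + 103540/3) + 1382 = 320965/3 + 1382 = 325111/3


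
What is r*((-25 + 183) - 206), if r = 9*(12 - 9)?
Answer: -1296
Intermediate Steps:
r = 27 (r = 9*3 = 27)
r*((-25 + 183) - 206) = 27*((-25 + 183) - 206) = 27*(158 - 206) = 27*(-48) = -1296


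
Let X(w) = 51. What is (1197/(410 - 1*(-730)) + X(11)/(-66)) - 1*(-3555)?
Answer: 782161/220 ≈ 3555.3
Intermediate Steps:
(1197/(410 - 1*(-730)) + X(11)/(-66)) - 1*(-3555) = (1197/(410 - 1*(-730)) + 51/(-66)) - 1*(-3555) = (1197/(410 + 730) + 51*(-1/66)) + 3555 = (1197/1140 - 17/22) + 3555 = (1197*(1/1140) - 17/22) + 3555 = (21/20 - 17/22) + 3555 = 61/220 + 3555 = 782161/220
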